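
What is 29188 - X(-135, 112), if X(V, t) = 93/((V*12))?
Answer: 15761551/540 ≈ 29188.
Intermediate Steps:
X(V, t) = 31/(4*V) (X(V, t) = 93/((12*V)) = 93*(1/(12*V)) = 31/(4*V))
29188 - X(-135, 112) = 29188 - 31/(4*(-135)) = 29188 - 31*(-1)/(4*135) = 29188 - 1*(-31/540) = 29188 + 31/540 = 15761551/540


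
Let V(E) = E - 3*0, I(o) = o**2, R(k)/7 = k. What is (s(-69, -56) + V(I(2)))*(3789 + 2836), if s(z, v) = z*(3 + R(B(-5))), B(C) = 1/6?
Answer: -3756375/2 ≈ -1.8782e+6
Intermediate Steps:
B(C) = 1/6
R(k) = 7*k
s(z, v) = 25*z/6 (s(z, v) = z*(3 + 7*(1/6)) = z*(3 + 7/6) = z*(25/6) = 25*z/6)
V(E) = E (V(E) = E + 0 = E)
(s(-69, -56) + V(I(2)))*(3789 + 2836) = ((25/6)*(-69) + 2**2)*(3789 + 2836) = (-575/2 + 4)*6625 = -567/2*6625 = -3756375/2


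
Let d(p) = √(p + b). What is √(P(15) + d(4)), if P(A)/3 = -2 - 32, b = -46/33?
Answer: √(-111078 + 33*√2838)/33 ≈ 10.019*I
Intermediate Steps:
b = -46/33 (b = -46*1/33 = -46/33 ≈ -1.3939)
d(p) = √(-46/33 + p) (d(p) = √(p - 46/33) = √(-46/33 + p))
P(A) = -102 (P(A) = 3*(-2 - 32) = 3*(-34) = -102)
√(P(15) + d(4)) = √(-102 + √(-1518 + 1089*4)/33) = √(-102 + √(-1518 + 4356)/33) = √(-102 + √2838/33)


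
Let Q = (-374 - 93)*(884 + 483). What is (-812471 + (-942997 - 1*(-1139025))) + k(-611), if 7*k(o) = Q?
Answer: -4953490/7 ≈ -7.0764e+5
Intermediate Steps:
Q = -638389 (Q = -467*1367 = -638389)
k(o) = -638389/7 (k(o) = (⅐)*(-638389) = -638389/7)
(-812471 + (-942997 - 1*(-1139025))) + k(-611) = (-812471 + (-942997 - 1*(-1139025))) - 638389/7 = (-812471 + (-942997 + 1139025)) - 638389/7 = (-812471 + 196028) - 638389/7 = -616443 - 638389/7 = -4953490/7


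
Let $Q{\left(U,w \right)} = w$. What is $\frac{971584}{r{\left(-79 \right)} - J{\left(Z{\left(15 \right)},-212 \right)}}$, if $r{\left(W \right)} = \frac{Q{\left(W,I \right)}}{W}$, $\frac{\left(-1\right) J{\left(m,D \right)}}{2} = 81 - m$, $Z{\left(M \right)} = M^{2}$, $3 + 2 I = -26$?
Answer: $- \frac{9030016}{2675} \approx -3375.7$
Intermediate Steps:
$I = - \frac{29}{2}$ ($I = - \frac{3}{2} + \frac{1}{2} \left(-26\right) = - \frac{3}{2} - 13 = - \frac{29}{2} \approx -14.5$)
$J{\left(m,D \right)} = -162 + 2 m$ ($J{\left(m,D \right)} = - 2 \left(81 - m\right) = -162 + 2 m$)
$r{\left(W \right)} = - \frac{29}{2 W}$
$\frac{971584}{r{\left(-79 \right)} - J{\left(Z{\left(15 \right)},-212 \right)}} = \frac{971584}{- \frac{29}{2 \left(-79\right)} - \left(-162 + 2 \cdot 15^{2}\right)} = \frac{971584}{\left(- \frac{29}{2}\right) \left(- \frac{1}{79}\right) - \left(-162 + 2 \cdot 225\right)} = \frac{971584}{\frac{29}{158} - \left(-162 + 450\right)} = \frac{971584}{\frac{29}{158} - 288} = \frac{971584}{- \frac{45475}{158}} = 971584 \left(- \frac{158}{45475}\right) = - \frac{9030016}{2675}$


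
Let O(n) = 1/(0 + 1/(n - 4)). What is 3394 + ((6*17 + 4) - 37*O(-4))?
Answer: 3796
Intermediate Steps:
O(n) = -4 + n (O(n) = 1/(0 + 1/(-4 + n)) = 1/(1/(-4 + n)) = -4 + n)
3394 + ((6*17 + 4) - 37*O(-4)) = 3394 + ((6*17 + 4) - 37*(-4 - 4)) = 3394 + ((102 + 4) - 37*(-8)) = 3394 + (106 + 296) = 3394 + 402 = 3796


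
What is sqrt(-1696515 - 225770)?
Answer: I*sqrt(1922285) ≈ 1386.5*I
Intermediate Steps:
sqrt(-1696515 - 225770) = sqrt(-1922285) = I*sqrt(1922285)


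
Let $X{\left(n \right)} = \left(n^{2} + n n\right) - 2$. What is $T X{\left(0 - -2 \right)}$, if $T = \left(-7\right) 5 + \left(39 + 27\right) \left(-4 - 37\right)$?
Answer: $-16446$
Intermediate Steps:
$X{\left(n \right)} = -2 + 2 n^{2}$ ($X{\left(n \right)} = \left(n^{2} + n^{2}\right) - 2 = 2 n^{2} - 2 = -2 + 2 n^{2}$)
$T = -2741$ ($T = -35 + 66 \left(-41\right) = -35 - 2706 = -2741$)
$T X{\left(0 - -2 \right)} = - 2741 \left(-2 + 2 \left(0 - -2\right)^{2}\right) = - 2741 \left(-2 + 2 \left(0 + 2\right)^{2}\right) = - 2741 \left(-2 + 2 \cdot 2^{2}\right) = - 2741 \left(-2 + 2 \cdot 4\right) = - 2741 \left(-2 + 8\right) = \left(-2741\right) 6 = -16446$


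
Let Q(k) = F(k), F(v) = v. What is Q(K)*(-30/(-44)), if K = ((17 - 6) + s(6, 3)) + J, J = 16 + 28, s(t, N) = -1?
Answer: 405/11 ≈ 36.818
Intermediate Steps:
J = 44
K = 54 (K = ((17 - 6) - 1) + 44 = (11 - 1) + 44 = 10 + 44 = 54)
Q(k) = k
Q(K)*(-30/(-44)) = 54*(-30/(-44)) = 54*(-30*(-1/44)) = 54*(15/22) = 405/11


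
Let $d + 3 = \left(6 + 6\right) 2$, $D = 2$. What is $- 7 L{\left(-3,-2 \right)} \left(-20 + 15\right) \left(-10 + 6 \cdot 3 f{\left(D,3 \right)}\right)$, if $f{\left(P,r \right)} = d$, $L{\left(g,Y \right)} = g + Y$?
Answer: $-64400$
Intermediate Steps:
$L{\left(g,Y \right)} = Y + g$
$d = 21$ ($d = -3 + \left(6 + 6\right) 2 = -3 + 12 \cdot 2 = -3 + 24 = 21$)
$f{\left(P,r \right)} = 21$
$- 7 L{\left(-3,-2 \right)} \left(-20 + 15\right) \left(-10 + 6 \cdot 3 f{\left(D,3 \right)}\right) = - 7 \left(-2 - 3\right) \left(-20 + 15\right) \left(-10 + 6 \cdot 3 \cdot 21\right) = \left(-7\right) \left(-5\right) \left(- 5 \left(-10 + 18 \cdot 21\right)\right) = 35 \left(- 5 \left(-10 + 378\right)\right) = 35 \left(\left(-5\right) 368\right) = 35 \left(-1840\right) = -64400$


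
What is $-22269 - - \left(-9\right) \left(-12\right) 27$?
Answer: $-19353$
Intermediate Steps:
$-22269 - - \left(-9\right) \left(-12\right) 27 = -22269 - - 108 \cdot 27 = -22269 - \left(-1\right) 2916 = -22269 - -2916 = -22269 + 2916 = -19353$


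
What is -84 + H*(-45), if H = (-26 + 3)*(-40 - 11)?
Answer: -52869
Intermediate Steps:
H = 1173 (H = -23*(-51) = 1173)
-84 + H*(-45) = -84 + 1173*(-45) = -84 - 52785 = -52869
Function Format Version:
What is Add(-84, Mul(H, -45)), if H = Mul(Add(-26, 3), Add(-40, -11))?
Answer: -52869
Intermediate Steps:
H = 1173 (H = Mul(-23, -51) = 1173)
Add(-84, Mul(H, -45)) = Add(-84, Mul(1173, -45)) = Add(-84, -52785) = -52869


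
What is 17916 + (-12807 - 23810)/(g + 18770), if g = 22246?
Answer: 734806039/41016 ≈ 17915.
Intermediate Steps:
17916 + (-12807 - 23810)/(g + 18770) = 17916 + (-12807 - 23810)/(22246 + 18770) = 17916 - 36617/41016 = 734806039/41016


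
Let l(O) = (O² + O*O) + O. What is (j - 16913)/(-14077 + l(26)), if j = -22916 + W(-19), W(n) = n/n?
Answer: 13276/4233 ≈ 3.1363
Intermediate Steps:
W(n) = 1
l(O) = O + 2*O² (l(O) = (O² + O²) + O = 2*O² + O = O + 2*O²)
j = -22915 (j = -22916 + 1 = -22915)
(j - 16913)/(-14077 + l(26)) = (-22915 - 16913)/(-14077 + 26*(1 + 2*26)) = -39828/(-14077 + 26*(1 + 52)) = -39828/(-14077 + 26*53) = -39828/(-14077 + 1378) = -39828/(-12699) = -39828*(-1/12699) = 13276/4233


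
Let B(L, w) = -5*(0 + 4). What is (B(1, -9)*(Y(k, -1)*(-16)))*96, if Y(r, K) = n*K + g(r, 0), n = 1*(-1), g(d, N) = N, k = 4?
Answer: 30720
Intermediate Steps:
B(L, w) = -20 (B(L, w) = -5*4 = -20)
n = -1
Y(r, K) = -K (Y(r, K) = -K + 0 = -K)
(B(1, -9)*(Y(k, -1)*(-16)))*96 = -20*(-1*(-1))*(-16)*96 = -20*(-16)*96 = 320*96 = 30720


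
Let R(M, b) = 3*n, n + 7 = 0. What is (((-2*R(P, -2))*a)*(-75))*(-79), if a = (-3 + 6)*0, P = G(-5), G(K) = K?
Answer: 0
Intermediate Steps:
n = -7 (n = -7 + 0 = -7)
P = -5
R(M, b) = -21 (R(M, b) = 3*(-7) = -21)
a = 0 (a = 3*0 = 0)
(((-2*R(P, -2))*a)*(-75))*(-79) = ((-2*(-21)*0)*(-75))*(-79) = ((42*0)*(-75))*(-79) = (0*(-75))*(-79) = 0*(-79) = 0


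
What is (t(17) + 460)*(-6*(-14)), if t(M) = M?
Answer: 40068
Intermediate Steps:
(t(17) + 460)*(-6*(-14)) = (17 + 460)*(-6*(-14)) = 477*84 = 40068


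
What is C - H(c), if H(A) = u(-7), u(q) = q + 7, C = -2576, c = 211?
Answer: -2576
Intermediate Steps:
u(q) = 7 + q
H(A) = 0 (H(A) = 7 - 7 = 0)
C - H(c) = -2576 - 1*0 = -2576 + 0 = -2576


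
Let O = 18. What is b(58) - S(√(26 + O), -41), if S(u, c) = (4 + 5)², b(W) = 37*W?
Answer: 2065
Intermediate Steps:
S(u, c) = 81 (S(u, c) = 9² = 81)
b(58) - S(√(26 + O), -41) = 37*58 - 1*81 = 2146 - 81 = 2065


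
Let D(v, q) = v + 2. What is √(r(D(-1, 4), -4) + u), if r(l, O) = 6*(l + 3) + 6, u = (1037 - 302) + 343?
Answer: 2*√277 ≈ 33.287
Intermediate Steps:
D(v, q) = 2 + v
u = 1078 (u = 735 + 343 = 1078)
r(l, O) = 24 + 6*l (r(l, O) = 6*(3 + l) + 6 = (18 + 6*l) + 6 = 24 + 6*l)
√(r(D(-1, 4), -4) + u) = √((24 + 6*(2 - 1)) + 1078) = √((24 + 6*1) + 1078) = √((24 + 6) + 1078) = √(30 + 1078) = √1108 = 2*√277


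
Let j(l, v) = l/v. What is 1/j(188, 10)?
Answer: 5/94 ≈ 0.053191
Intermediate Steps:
1/j(188, 10) = 1/(188/10) = 1/(188*(⅒)) = 1/(94/5) = 5/94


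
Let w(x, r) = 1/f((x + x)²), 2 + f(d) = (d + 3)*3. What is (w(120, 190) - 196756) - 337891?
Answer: -92390744128/172807 ≈ -5.3465e+5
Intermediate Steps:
f(d) = 7 + 3*d (f(d) = -2 + (d + 3)*3 = -2 + (3 + d)*3 = -2 + (9 + 3*d) = 7 + 3*d)
w(x, r) = 1/(7 + 12*x²) (w(x, r) = 1/(7 + 3*(x + x)²) = 1/(7 + 3*(2*x)²) = 1/(7 + 3*(4*x²)) = 1/(7 + 12*x²))
(w(120, 190) - 196756) - 337891 = (1/(7 + 12*120²) - 196756) - 337891 = (1/(7 + 12*14400) - 196756) - 337891 = (1/(7 + 172800) - 196756) - 337891 = (1/172807 - 196756) - 337891 = -34000814091/172807 - 337891 = -92390744128/172807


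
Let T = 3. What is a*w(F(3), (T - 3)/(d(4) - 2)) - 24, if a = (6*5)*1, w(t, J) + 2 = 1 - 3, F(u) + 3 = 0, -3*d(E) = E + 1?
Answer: -144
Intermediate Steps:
d(E) = -⅓ - E/3 (d(E) = -(E + 1)/3 = -(1 + E)/3 = -⅓ - E/3)
F(u) = -3 (F(u) = -3 + 0 = -3)
w(t, J) = -4 (w(t, J) = -2 + (1 - 3) = -2 - 2 = -4)
a = 30 (a = 30*1 = 30)
a*w(F(3), (T - 3)/(d(4) - 2)) - 24 = 30*(-4) - 24 = -120 - 24 = -144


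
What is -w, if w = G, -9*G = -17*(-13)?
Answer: 221/9 ≈ 24.556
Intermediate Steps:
G = -221/9 (G = -(-17)*(-13)/9 = -⅑*221 = -221/9 ≈ -24.556)
w = -221/9 ≈ -24.556
-w = -1*(-221/9) = 221/9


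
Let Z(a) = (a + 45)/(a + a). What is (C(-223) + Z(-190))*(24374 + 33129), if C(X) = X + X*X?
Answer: 216354174955/76 ≈ 2.8468e+9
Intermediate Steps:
C(X) = X + X²
Z(a) = (45 + a)/(2*a) (Z(a) = (45 + a)/((2*a)) = (45 + a)*(1/(2*a)) = (45 + a)/(2*a))
(C(-223) + Z(-190))*(24374 + 33129) = (-223*(1 - 223) + (½)*(45 - 190)/(-190))*(24374 + 33129) = (-223*(-222) + (½)*(-1/190)*(-145))*57503 = (49506 + 29/76)*57503 = (3762485/76)*57503 = 216354174955/76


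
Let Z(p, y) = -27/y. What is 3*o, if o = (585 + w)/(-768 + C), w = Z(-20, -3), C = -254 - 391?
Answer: -198/157 ≈ -1.2611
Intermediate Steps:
C = -645
w = 9 (w = -27/(-3) = -27*(-1/3) = 9)
o = -66/157 (o = (585 + 9)/(-768 - 645) = 594/(-1413) = 594*(-1/1413) = -66/157 ≈ -0.42038)
3*o = 3*(-66/157) = -198/157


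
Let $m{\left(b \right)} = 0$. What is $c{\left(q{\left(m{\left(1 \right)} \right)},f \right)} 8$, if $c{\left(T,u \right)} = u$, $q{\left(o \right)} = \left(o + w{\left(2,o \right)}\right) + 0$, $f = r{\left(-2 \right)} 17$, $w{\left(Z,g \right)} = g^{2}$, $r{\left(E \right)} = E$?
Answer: $-272$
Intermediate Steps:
$f = -34$ ($f = \left(-2\right) 17 = -34$)
$q{\left(o \right)} = o + o^{2}$ ($q{\left(o \right)} = \left(o + o^{2}\right) + 0 = o + o^{2}$)
$c{\left(q{\left(m{\left(1 \right)} \right)},f \right)} 8 = \left(-34\right) 8 = -272$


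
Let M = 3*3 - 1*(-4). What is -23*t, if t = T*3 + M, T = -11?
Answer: 460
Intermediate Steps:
M = 13 (M = 9 + 4 = 13)
t = -20 (t = -11*3 + 13 = -33 + 13 = -20)
-23*t = -23*(-20) = 460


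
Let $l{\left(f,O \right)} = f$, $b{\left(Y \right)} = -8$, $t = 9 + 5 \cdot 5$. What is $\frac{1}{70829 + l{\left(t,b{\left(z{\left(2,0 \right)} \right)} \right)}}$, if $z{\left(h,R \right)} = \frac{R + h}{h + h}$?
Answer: $\frac{1}{70863} \approx 1.4112 \cdot 10^{-5}$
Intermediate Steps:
$t = 34$ ($t = 9 + 25 = 34$)
$z{\left(h,R \right)} = \frac{R + h}{2 h}$
$\frac{1}{70829 + l{\left(t,b{\left(z{\left(2,0 \right)} \right)} \right)}} = \frac{1}{70829 + 34} = \frac{1}{70863}$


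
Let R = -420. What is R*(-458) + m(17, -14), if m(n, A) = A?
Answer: 192346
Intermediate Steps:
R*(-458) + m(17, -14) = -420*(-458) - 14 = 192360 - 14 = 192346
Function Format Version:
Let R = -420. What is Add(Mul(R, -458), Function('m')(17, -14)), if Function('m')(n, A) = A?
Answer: 192346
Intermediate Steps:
Add(Mul(R, -458), Function('m')(17, -14)) = Add(Mul(-420, -458), -14) = Add(192360, -14) = 192346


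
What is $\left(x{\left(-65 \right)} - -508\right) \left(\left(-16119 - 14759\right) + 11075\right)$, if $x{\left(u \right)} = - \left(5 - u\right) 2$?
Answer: $-7287504$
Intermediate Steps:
$x{\left(u \right)} = -10 + 2 u$ ($x{\left(u \right)} = - (10 - 2 u) = -10 + 2 u$)
$\left(x{\left(-65 \right)} - -508\right) \left(\left(-16119 - 14759\right) + 11075\right) = \left(\left(-10 + 2 \left(-65\right)\right) - -508\right) \left(\left(-16119 - 14759\right) + 11075\right) = \left(\left(-10 - 130\right) + \left(-43 + 551\right)\right) \left(-30878 + 11075\right) = \left(-140 + 508\right) \left(-19803\right) = 368 \left(-19803\right) = -7287504$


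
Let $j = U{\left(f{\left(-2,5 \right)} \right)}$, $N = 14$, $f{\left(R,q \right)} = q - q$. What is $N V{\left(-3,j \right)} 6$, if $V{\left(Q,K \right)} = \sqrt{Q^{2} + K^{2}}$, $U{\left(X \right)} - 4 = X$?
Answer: $420$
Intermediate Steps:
$f{\left(R,q \right)} = 0$
$U{\left(X \right)} = 4 + X$
$j = 4$ ($j = 4 + 0 = 4$)
$V{\left(Q,K \right)} = \sqrt{K^{2} + Q^{2}}$
$N V{\left(-3,j \right)} 6 = 14 \sqrt{4^{2} + \left(-3\right)^{2}} \cdot 6 = 14 \sqrt{16 + 9} \cdot 6 = 14 \sqrt{25} \cdot 6 = 14 \cdot 5 \cdot 6 = 70 \cdot 6 = 420$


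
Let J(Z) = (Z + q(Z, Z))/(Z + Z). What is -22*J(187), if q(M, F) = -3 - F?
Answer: 3/17 ≈ 0.17647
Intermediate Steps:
J(Z) = -3/(2*Z) (J(Z) = (Z + (-3 - Z))/(Z + Z) = -3*1/(2*Z) = -3/(2*Z))
-22*J(187) = -(-33)/187 = -22*(-3/374) = 3/17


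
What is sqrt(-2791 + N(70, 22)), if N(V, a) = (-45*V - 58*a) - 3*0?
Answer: I*sqrt(7217) ≈ 84.953*I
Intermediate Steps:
N(V, a) = -58*a - 45*V (N(V, a) = (-58*a - 45*V) + 0 = -58*a - 45*V)
sqrt(-2791 + N(70, 22)) = sqrt(-2791 + (-58*22 - 45*70)) = sqrt(-2791 + (-1276 - 3150)) = sqrt(-2791 - 4426) = sqrt(-7217) = I*sqrt(7217)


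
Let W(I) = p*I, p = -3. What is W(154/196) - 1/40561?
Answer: -1338527/567854 ≈ -2.3572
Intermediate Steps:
W(I) = -3*I
W(154/196) - 1/40561 = -462/196 - 1/40561 = -462/196 - 1*1/40561 = -3*11/14 - 1/40561 = -33/14 - 1/40561 = -1338527/567854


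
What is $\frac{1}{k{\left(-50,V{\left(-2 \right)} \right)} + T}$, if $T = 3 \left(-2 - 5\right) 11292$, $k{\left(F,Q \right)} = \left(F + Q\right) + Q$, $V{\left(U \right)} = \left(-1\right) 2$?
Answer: $- \frac{1}{237186} \approx -4.2161 \cdot 10^{-6}$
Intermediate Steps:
$V{\left(U \right)} = -2$
$k{\left(F,Q \right)} = F + 2 Q$
$T = -237132$ ($T = 3 \left(-7\right) 11292 = \left(-21\right) 11292 = -237132$)
$\frac{1}{k{\left(-50,V{\left(-2 \right)} \right)} + T} = \frac{1}{\left(-50 + 2 \left(-2\right)\right) - 237132} = \frac{1}{\left(-50 - 4\right) - 237132} = \frac{1}{-54 - 237132} = \frac{1}{-237186} = - \frac{1}{237186}$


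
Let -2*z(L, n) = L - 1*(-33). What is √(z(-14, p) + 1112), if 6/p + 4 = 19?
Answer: 21*√10/2 ≈ 33.204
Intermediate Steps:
p = ⅖ (p = 6/(-4 + 19) = 6/15 = 6*(1/15) = ⅖ ≈ 0.40000)
z(L, n) = -33/2 - L/2 (z(L, n) = -(L - 1*(-33))/2 = -(L + 33)/2 = -(33 + L)/2 = -33/2 - L/2)
√(z(-14, p) + 1112) = √((-33/2 - ½*(-14)) + 1112) = √((-33/2 + 7) + 1112) = √(-19/2 + 1112) = √(2205/2) = 21*√10/2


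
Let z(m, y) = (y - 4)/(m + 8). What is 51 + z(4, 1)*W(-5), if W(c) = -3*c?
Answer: 189/4 ≈ 47.250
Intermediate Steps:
z(m, y) = (-4 + y)/(8 + m)
51 + z(4, 1)*W(-5) = 51 + ((-4 + 1)/(8 + 4))*(-3*(-5)) = 51 + (-3/12)*15 = 51 + ((1/12)*(-3))*15 = 51 - ¼*15 = 51 - 15/4 = 189/4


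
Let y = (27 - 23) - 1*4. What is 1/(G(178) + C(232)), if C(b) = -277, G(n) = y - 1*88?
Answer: -1/365 ≈ -0.0027397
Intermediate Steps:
y = 0 (y = 4 - 4 = 0)
G(n) = -88 (G(n) = 0 - 1*88 = 0 - 88 = -88)
1/(G(178) + C(232)) = 1/(-88 - 277) = 1/(-365) = -1/365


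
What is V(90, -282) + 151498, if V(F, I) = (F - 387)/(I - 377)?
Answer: 99837479/659 ≈ 1.5150e+5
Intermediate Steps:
V(F, I) = (-387 + F)/(-377 + I)
V(90, -282) + 151498 = (-387 + 90)/(-377 - 282) + 151498 = -297/(-659) + 151498 = -1/659*(-297) + 151498 = 297/659 + 151498 = 99837479/659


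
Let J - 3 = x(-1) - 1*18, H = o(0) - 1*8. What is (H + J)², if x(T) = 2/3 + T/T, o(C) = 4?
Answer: 2704/9 ≈ 300.44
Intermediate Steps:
x(T) = 5/3 (x(T) = 2*(⅓) + 1 = ⅔ + 1 = 5/3)
H = -4 (H = 4 - 1*8 = 4 - 8 = -4)
J = -40/3 (J = 3 + (5/3 - 1*18) = 3 + (5/3 - 18) = 3 - 49/3 = -40/3 ≈ -13.333)
(H + J)² = (-4 - 40/3)² = (-52/3)² = 2704/9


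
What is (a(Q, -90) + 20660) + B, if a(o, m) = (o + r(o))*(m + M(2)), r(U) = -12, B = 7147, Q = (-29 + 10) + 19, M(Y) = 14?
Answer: 28719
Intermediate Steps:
Q = 0 (Q = -19 + 19 = 0)
a(o, m) = (-12 + o)*(14 + m) (a(o, m) = (o - 12)*(m + 14) = (-12 + o)*(14 + m))
(a(Q, -90) + 20660) + B = ((-168 - 12*(-90) + 14*0 - 90*0) + 20660) + 7147 = ((-168 + 1080 + 0 + 0) + 20660) + 7147 = (912 + 20660) + 7147 = 21572 + 7147 = 28719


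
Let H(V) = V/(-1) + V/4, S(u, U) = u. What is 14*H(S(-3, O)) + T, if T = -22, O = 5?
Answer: 19/2 ≈ 9.5000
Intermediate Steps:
H(V) = -3*V/4 (H(V) = V*(-1) + V*(¼) = -V + V/4 = -3*V/4)
14*H(S(-3, O)) + T = 14*(-¾*(-3)) - 22 = 14*(9/4) - 22 = 63/2 - 22 = 19/2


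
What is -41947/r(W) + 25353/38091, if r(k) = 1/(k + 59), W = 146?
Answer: -109183208644/12697 ≈ -8.5991e+6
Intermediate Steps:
r(k) = 1/(59 + k)
-41947/r(W) + 25353/38091 = -41947/(1/(59 + 146)) + 25353/38091 = -41947/(1/205) + 25353*(1/38091) = -41947/1/205 + 8451/12697 = -41947*205 + 8451/12697 = -8599135 + 8451/12697 = -109183208644/12697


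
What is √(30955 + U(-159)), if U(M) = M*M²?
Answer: 2*I*√997181 ≈ 1997.2*I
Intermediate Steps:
U(M) = M³
√(30955 + U(-159)) = √(30955 + (-159)³) = √(30955 - 4019679) = √(-3988724) = 2*I*√997181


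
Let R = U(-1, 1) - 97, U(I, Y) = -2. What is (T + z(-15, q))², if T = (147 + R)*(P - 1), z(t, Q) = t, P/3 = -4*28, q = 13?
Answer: 262148481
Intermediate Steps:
P = -336 (P = 3*(-4*28) = 3*(-112) = -336)
R = -99 (R = -2 - 97 = -99)
T = -16176 (T = (147 - 99)*(-336 - 1) = 48*(-337) = -16176)
(T + z(-15, q))² = (-16176 - 15)² = (-16191)² = 262148481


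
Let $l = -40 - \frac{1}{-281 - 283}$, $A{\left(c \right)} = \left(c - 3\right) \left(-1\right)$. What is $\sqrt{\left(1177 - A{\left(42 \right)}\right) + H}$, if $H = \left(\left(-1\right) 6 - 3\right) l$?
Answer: $\frac{\sqrt{13925395}}{94} \approx 39.699$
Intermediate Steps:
$A{\left(c \right)} = 3 - c$ ($A{\left(c \right)} = \left(-3 + c\right) \left(-1\right) = 3 - c$)
$l = - \frac{22559}{564}$ ($l = -40 - \frac{1}{-564} = -40 - - \frac{1}{564} = -40 + \frac{1}{564} = - \frac{22559}{564} \approx -39.998$)
$H = \frac{67677}{188}$ ($H = \left(\left(-1\right) 6 - 3\right) \left(- \frac{22559}{564}\right) = \left(-6 - 3\right) \left(- \frac{22559}{564}\right) = \left(-9\right) \left(- \frac{22559}{564}\right) = \frac{67677}{188} \approx 359.98$)
$\sqrt{\left(1177 - A{\left(42 \right)}\right) + H} = \sqrt{\left(1177 - \left(3 - 42\right)\right) + \frac{67677}{188}} = \sqrt{\left(1177 - -39\right) + \frac{67677}{188}} = \sqrt{\left(1177 + 39\right) + \frac{67677}{188}} = \sqrt{1216 + \frac{67677}{188}} = \sqrt{\frac{296285}{188}} = \frac{\sqrt{13925395}}{94}$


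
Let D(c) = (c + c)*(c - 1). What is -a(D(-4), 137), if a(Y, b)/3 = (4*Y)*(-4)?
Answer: 1920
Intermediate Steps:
D(c) = 2*c*(-1 + c) (D(c) = (2*c)*(-1 + c) = 2*c*(-1 + c))
a(Y, b) = -48*Y (a(Y, b) = 3*((4*Y)*(-4)) = 3*(-16*Y) = -48*Y)
-a(D(-4), 137) = -(-48)*2*(-4)*(-1 - 4) = -(-48)*2*(-4)*(-5) = -(-48)*40 = -1*(-1920) = 1920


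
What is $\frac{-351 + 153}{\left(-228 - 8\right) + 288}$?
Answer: $- \frac{99}{26} \approx -3.8077$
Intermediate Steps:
$\frac{-351 + 153}{\left(-228 - 8\right) + 288} = - \frac{198}{-236 + 288} = - \frac{198}{52} = \left(-198\right) \frac{1}{52} = - \frac{99}{26}$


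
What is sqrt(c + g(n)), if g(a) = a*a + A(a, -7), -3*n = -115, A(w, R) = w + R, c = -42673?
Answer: 5*I*sqrt(14822)/3 ≈ 202.91*I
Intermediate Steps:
A(w, R) = R + w
n = 115/3 (n = -1/3*(-115) = 115/3 ≈ 38.333)
g(a) = -7 + a + a**2 (g(a) = a*a + (-7 + a) = a**2 + (-7 + a) = -7 + a + a**2)
sqrt(c + g(n)) = sqrt(-42673 + (-7 + 115/3 + (115/3)**2)) = sqrt(-42673 + (-7 + 115/3 + 13225/9)) = sqrt(-42673 + 13507/9) = sqrt(-370550/9) = 5*I*sqrt(14822)/3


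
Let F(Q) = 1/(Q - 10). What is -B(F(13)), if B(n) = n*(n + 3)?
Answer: -10/9 ≈ -1.1111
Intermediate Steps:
F(Q) = 1/(-10 + Q)
B(n) = n*(3 + n)
-B(F(13)) = -(3 + 1/(-10 + 13))/(-10 + 13) = -(3 + 1/3)/3 = -(3 + ⅓)/3 = -10/(3*3) = -1*10/9 = -10/9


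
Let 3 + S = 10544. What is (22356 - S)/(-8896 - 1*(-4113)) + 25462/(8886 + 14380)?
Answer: -76551522/55640639 ≈ -1.3758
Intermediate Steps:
S = 10541 (S = -3 + 10544 = 10541)
(22356 - S)/(-8896 - 1*(-4113)) + 25462/(8886 + 14380) = (22356 - 1*10541)/(-8896 - 1*(-4113)) + 25462/(8886 + 14380) = (22356 - 10541)/(-8896 + 4113) + 25462/23266 = 11815/(-4783) + 25462*(1/23266) = 11815*(-1/4783) + 12731/11633 = -11815/4783 + 12731/11633 = -76551522/55640639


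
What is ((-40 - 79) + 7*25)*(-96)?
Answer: -5376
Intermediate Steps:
((-40 - 79) + 7*25)*(-96) = (-119 + 175)*(-96) = 56*(-96) = -5376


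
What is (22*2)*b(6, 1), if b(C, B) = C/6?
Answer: 44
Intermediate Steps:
b(C, B) = C/6 (b(C, B) = C*(1/6) = C/6)
(22*2)*b(6, 1) = (22*2)*((1/6)*6) = 44*1 = 44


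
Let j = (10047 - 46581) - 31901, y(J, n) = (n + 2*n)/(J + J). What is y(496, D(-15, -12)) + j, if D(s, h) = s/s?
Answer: -67887517/992 ≈ -68435.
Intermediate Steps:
D(s, h) = 1
y(J, n) = 3*n/(2*J) (y(J, n) = (3*n)/((2*J)) = (3*n)*(1/(2*J)) = 3*n/(2*J))
j = -68435 (j = -36534 - 31901 = -68435)
y(496, D(-15, -12)) + j = (3/2)*1/496 - 68435 = (3/2)*1*(1/496) - 68435 = 3/992 - 68435 = -67887517/992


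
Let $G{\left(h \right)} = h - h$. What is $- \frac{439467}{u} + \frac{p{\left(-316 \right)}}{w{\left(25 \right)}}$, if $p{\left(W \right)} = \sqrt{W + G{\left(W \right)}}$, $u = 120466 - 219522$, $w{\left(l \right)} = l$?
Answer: $\frac{439467}{99056} + \frac{2 i \sqrt{79}}{25} \approx 4.4366 + 0.71106 i$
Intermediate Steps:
$u = -99056$
$G{\left(h \right)} = 0$
$p{\left(W \right)} = \sqrt{W}$ ($p{\left(W \right)} = \sqrt{W + 0} = \sqrt{W}$)
$- \frac{439467}{u} + \frac{p{\left(-316 \right)}}{w{\left(25 \right)}} = - \frac{439467}{-99056} + \frac{\sqrt{-316}}{25} = \left(-439467\right) \left(- \frac{1}{99056}\right) + 2 i \sqrt{79} \cdot \frac{1}{25} = \frac{439467}{99056} + \frac{2 i \sqrt{79}}{25}$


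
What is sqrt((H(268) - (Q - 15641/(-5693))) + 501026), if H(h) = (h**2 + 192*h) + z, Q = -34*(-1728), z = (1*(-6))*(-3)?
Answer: sqrt(18330240303215)/5693 ≈ 752.04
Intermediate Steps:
z = 18 (z = -6*(-3) = 18)
Q = 58752
H(h) = 18 + h**2 + 192*h (H(h) = (h**2 + 192*h) + 18 = 18 + h**2 + 192*h)
sqrt((H(268) - (Q - 15641/(-5693))) + 501026) = sqrt(((18 + 268**2 + 192*268) - (58752 - 15641/(-5693))) + 501026) = sqrt(((18 + 71824 + 51456) - (58752 - 15641*(-1/5693))) + 501026) = sqrt((123298 - (58752 + 15641/5693)) + 501026) = sqrt((123298 - 1*334490777/5693) + 501026) = sqrt((123298 - 334490777/5693) + 501026) = sqrt(367444737/5693 + 501026) = sqrt(3219785755/5693) = sqrt(18330240303215)/5693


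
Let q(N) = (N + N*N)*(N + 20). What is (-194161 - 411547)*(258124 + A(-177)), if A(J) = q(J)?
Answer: 2806087679920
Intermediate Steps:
q(N) = (20 + N)*(N + N²) (q(N) = (N + N²)*(20 + N) = (20 + N)*(N + N²))
A(J) = J*(20 + J² + 21*J)
(-194161 - 411547)*(258124 + A(-177)) = (-194161 - 411547)*(258124 - 177*(20 + (-177)² + 21*(-177))) = -605708*(258124 - 177*(20 + 31329 - 3717)) = -605708*(258124 - 177*27632) = -605708*(258124 - 4890864) = -605708*(-4632740) = 2806087679920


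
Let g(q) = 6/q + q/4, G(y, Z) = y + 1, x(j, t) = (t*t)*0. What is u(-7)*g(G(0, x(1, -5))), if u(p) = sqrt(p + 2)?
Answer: 25*I*sqrt(5)/4 ≈ 13.975*I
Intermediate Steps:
x(j, t) = 0 (x(j, t) = t**2*0 = 0)
G(y, Z) = 1 + y
g(q) = 6/q + q/4 (g(q) = 6/q + q*(1/4) = 6/q + q/4)
u(p) = sqrt(2 + p)
u(-7)*g(G(0, x(1, -5))) = sqrt(2 - 7)*(6/(1 + 0) + (1 + 0)/4) = sqrt(-5)*(6/1 + (1/4)*1) = (I*sqrt(5))*(6*1 + 1/4) = (I*sqrt(5))*(6 + 1/4) = (I*sqrt(5))*(25/4) = 25*I*sqrt(5)/4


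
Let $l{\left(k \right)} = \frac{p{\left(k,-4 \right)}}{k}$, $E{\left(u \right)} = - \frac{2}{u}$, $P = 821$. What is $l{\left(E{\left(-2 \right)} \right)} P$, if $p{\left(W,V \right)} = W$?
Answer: $821$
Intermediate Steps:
$l{\left(k \right)} = 1$ ($l{\left(k \right)} = \frac{k}{k} = 1$)
$l{\left(E{\left(-2 \right)} \right)} P = 1 \cdot 821 = 821$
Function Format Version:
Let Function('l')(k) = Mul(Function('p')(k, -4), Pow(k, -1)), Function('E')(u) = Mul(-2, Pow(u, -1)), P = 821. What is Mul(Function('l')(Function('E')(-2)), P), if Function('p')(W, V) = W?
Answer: 821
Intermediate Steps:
Function('l')(k) = 1 (Function('l')(k) = Mul(k, Pow(k, -1)) = 1)
Mul(Function('l')(Function('E')(-2)), P) = Mul(1, 821) = 821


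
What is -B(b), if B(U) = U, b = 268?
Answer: -268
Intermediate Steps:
-B(b) = -1*268 = -268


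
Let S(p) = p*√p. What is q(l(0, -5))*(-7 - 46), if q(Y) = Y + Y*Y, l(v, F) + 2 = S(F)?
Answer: 6519 - 795*I*√5 ≈ 6519.0 - 1777.7*I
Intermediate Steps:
S(p) = p^(3/2)
l(v, F) = -2 + F^(3/2)
q(Y) = Y + Y²
q(l(0, -5))*(-7 - 46) = ((-2 + (-5)^(3/2))*(1 + (-2 + (-5)^(3/2))))*(-7 - 46) = ((-2 - 5*I*√5)*(1 + (-2 - 5*I*√5)))*(-53) = ((-2 - 5*I*√5)*(-1 - 5*I*√5))*(-53) = ((-1 - 5*I*√5)*(-2 - 5*I*√5))*(-53) = -53*(-1 - 5*I*√5)*(-2 - 5*I*√5)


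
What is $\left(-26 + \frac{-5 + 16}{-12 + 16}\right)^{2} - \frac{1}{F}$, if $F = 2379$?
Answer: $\frac{20575955}{38064} \approx 540.56$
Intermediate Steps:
$\left(-26 + \frac{-5 + 16}{-12 + 16}\right)^{2} - \frac{1}{F} = \left(-26 + \frac{-5 + 16}{-12 + 16}\right)^{2} - \frac{1}{2379} = \left(-26 + \frac{11}{4}\right)^{2} - \frac{1}{2379} = \left(- \frac{93}{4}\right)^{2} - \frac{1}{2379} = \frac{8649}{16} - \frac{1}{2379} = \frac{20575955}{38064}$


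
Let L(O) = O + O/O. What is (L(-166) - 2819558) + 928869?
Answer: -1890854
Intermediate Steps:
L(O) = 1 + O (L(O) = O + 1 = 1 + O)
(L(-166) - 2819558) + 928869 = ((1 - 166) - 2819558) + 928869 = (-165 - 2819558) + 928869 = -2819723 + 928869 = -1890854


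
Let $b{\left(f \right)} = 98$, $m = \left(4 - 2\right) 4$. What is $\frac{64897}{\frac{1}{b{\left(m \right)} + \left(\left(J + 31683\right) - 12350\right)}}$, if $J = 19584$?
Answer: $2531956455$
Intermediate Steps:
$m = 8$ ($m = 2 \cdot 4 = 8$)
$\frac{64897}{\frac{1}{b{\left(m \right)} + \left(\left(J + 31683\right) - 12350\right)}} = \frac{64897}{\frac{1}{98 + \left(\left(19584 + 31683\right) - 12350\right)}} = \frac{64897}{\frac{1}{98 + \left(51267 - 12350\right)}} = \frac{64897}{\frac{1}{98 + 38917}} = \frac{64897}{\frac{1}{39015}} = 64897 \frac{1}{\frac{1}{39015}} = 64897 \cdot 39015 = 2531956455$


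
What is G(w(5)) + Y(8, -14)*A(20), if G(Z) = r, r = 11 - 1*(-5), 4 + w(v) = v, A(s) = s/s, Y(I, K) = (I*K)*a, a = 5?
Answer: -544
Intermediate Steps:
Y(I, K) = 5*I*K (Y(I, K) = (I*K)*5 = 5*I*K)
A(s) = 1
w(v) = -4 + v
r = 16 (r = 11 + 5 = 16)
G(Z) = 16
G(w(5)) + Y(8, -14)*A(20) = 16 + (5*8*(-14))*1 = 16 - 560*1 = 16 - 560 = -544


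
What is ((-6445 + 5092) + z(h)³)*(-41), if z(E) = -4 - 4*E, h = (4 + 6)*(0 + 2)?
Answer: 24356337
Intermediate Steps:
h = 20 (h = 10*2 = 20)
((-6445 + 5092) + z(h)³)*(-41) = ((-6445 + 5092) + (-4 - 4*20)³)*(-41) = (-1353 + (-4 - 80)³)*(-41) = (-1353 + (-84)³)*(-41) = (-1353 - 592704)*(-41) = -594057*(-41) = 24356337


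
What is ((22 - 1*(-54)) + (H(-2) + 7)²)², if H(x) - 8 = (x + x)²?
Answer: 1075369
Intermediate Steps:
H(x) = 8 + 4*x² (H(x) = 8 + (x + x)² = 8 + (2*x)² = 8 + 4*x²)
((22 - 1*(-54)) + (H(-2) + 7)²)² = ((22 - 1*(-54)) + ((8 + 4*(-2)²) + 7)²)² = ((22 + 54) + ((8 + 4*4) + 7)²)² = (76 + ((8 + 16) + 7)²)² = (76 + (24 + 7)²)² = (76 + 31²)² = (76 + 961)² = 1037² = 1075369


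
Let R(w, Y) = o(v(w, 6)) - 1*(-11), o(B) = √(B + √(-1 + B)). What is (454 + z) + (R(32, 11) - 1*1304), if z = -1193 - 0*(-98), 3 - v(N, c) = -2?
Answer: -2032 + √7 ≈ -2029.4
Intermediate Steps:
v(N, c) = 5 (v(N, c) = 3 - 1*(-2) = 3 + 2 = 5)
R(w, Y) = 11 + √7 (R(w, Y) = √(5 + √(-1 + 5)) - 1*(-11) = √(5 + √4) + 11 = √(5 + 2) + 11 = √7 + 11 = 11 + √7)
z = -1193 (z = -1193 - 1*0 = -1193 + 0 = -1193)
(454 + z) + (R(32, 11) - 1*1304) = (454 - 1193) + ((11 + √7) - 1*1304) = -739 + ((11 + √7) - 1304) = -739 + (-1293 + √7) = -2032 + √7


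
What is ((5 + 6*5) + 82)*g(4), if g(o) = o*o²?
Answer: 7488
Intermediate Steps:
g(o) = o³
((5 + 6*5) + 82)*g(4) = ((5 + 6*5) + 82)*4³ = ((5 + 30) + 82)*64 = (35 + 82)*64 = 117*64 = 7488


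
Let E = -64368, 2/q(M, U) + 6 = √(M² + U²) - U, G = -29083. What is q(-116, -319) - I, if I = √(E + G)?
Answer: -313/8624 + 29*√137/8624 - I*√93451 ≈ 0.0030654 - 305.7*I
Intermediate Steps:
q(M, U) = 2/(-6 + √(M² + U²) - U) (q(M, U) = 2/(-6 + (√(M² + U²) - U)) = 2/(-6 + √(M² + U²) - U))
I = I*√93451 (I = √(-64368 - 29083) = √(-93451) = I*√93451 ≈ 305.7*I)
q(-116, -319) - I = -2/(6 - 319 - √((-116)² + (-319)²)) - I*√93451 = -2/(6 - 319 - √(13456 + 101761)) - I*√93451 = -2/(6 - 319 - √115217) - I*√93451 = -2/(6 - 319 - 29*√137) - I*√93451 = -2/(-313 - 29*√137) - I*√93451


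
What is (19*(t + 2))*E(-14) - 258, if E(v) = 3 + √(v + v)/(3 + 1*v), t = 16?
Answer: 768 - 684*I*√7/11 ≈ 768.0 - 164.52*I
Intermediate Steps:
E(v) = 3 + √2*√v/(3 + v) (E(v) = 3 + √(2*v)/(3 + v) = 3 + (√2*√v)/(3 + v) = 3 + √2*√v/(3 + v))
(19*(t + 2))*E(-14) - 258 = (19*(16 + 2))*((9 + 3*(-14) + √2*√(-14))/(3 - 14)) - 258 = (19*18)*((9 - 42 + √2*(I*√14))/(-11)) - 258 = 342*(-(9 - 42 + 2*I*√7)/11) - 258 = 342*(-(-33 + 2*I*√7)/11) - 258 = 342*(3 - 2*I*√7/11) - 258 = (1026 - 684*I*√7/11) - 258 = 768 - 684*I*√7/11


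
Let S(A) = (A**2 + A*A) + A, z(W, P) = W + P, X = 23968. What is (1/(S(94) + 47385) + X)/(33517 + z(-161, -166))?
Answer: 1561539169/2162361690 ≈ 0.72215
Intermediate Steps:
z(W, P) = P + W
S(A) = A + 2*A**2 (S(A) = (A**2 + A**2) + A = 2*A**2 + A = A + 2*A**2)
(1/(S(94) + 47385) + X)/(33517 + z(-161, -166)) = (1/(94*(1 + 2*94) + 47385) + 23968)/(33517 + (-166 - 161)) = (1/(94*(1 + 188) + 47385) + 23968)/(33517 - 327) = (1/(94*189 + 47385) + 23968)/33190 = (1/(17766 + 47385) + 23968)*(1/33190) = (1/65151 + 23968)*(1/33190) = (1561539169/65151)*(1/33190) = 1561539169/2162361690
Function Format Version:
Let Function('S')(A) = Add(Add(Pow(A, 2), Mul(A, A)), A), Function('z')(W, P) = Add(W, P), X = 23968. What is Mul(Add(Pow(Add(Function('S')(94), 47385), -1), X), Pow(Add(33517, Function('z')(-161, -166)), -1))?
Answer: Rational(1561539169, 2162361690) ≈ 0.72215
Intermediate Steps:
Function('z')(W, P) = Add(P, W)
Function('S')(A) = Add(A, Mul(2, Pow(A, 2))) (Function('S')(A) = Add(Add(Pow(A, 2), Pow(A, 2)), A) = Add(Mul(2, Pow(A, 2)), A) = Add(A, Mul(2, Pow(A, 2))))
Mul(Add(Pow(Add(Function('S')(94), 47385), -1), X), Pow(Add(33517, Function('z')(-161, -166)), -1)) = Mul(Add(Pow(Add(Mul(94, Add(1, Mul(2, 94))), 47385), -1), 23968), Pow(Add(33517, Add(-166, -161)), -1)) = Mul(Add(Pow(Add(Mul(94, Add(1, 188)), 47385), -1), 23968), Pow(Add(33517, -327), -1)) = Mul(Add(Pow(Add(Mul(94, 189), 47385), -1), 23968), Pow(33190, -1)) = Mul(Add(Pow(Add(17766, 47385), -1), 23968), Rational(1, 33190)) = Mul(Add(Pow(65151, -1), 23968), Rational(1, 33190)) = Mul(Add(Rational(1, 65151), 23968), Rational(1, 33190)) = Mul(Rational(1561539169, 65151), Rational(1, 33190)) = Rational(1561539169, 2162361690)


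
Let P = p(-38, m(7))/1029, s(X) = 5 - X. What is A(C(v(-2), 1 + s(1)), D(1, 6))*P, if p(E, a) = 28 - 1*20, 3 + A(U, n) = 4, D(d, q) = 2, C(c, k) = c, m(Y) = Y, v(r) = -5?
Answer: 8/1029 ≈ 0.0077745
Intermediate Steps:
A(U, n) = 1 (A(U, n) = -3 + 4 = 1)
p(E, a) = 8 (p(E, a) = 28 - 20 = 8)
P = 8/1029 ≈ 0.0077745
A(C(v(-2), 1 + s(1)), D(1, 6))*P = 1*(8/1029) = 8/1029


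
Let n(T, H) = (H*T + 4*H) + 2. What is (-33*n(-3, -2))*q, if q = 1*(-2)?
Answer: 0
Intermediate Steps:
n(T, H) = 2 + 4*H + H*T (n(T, H) = (4*H + H*T) + 2 = 2 + 4*H + H*T)
q = -2
(-33*n(-3, -2))*q = -33*(2 + 4*(-2) - 2*(-3))*(-2) = -33*(2 - 8 + 6)*(-2) = -33*0*(-2) = 0*(-2) = 0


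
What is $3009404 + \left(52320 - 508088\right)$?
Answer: $2553636$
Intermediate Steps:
$3009404 + \left(52320 - 508088\right) = 3009404 - 455768 = 2553636$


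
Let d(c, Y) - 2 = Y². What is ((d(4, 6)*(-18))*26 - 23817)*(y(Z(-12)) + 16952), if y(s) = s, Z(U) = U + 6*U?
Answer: -701725668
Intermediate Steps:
d(c, Y) = 2 + Y²
Z(U) = 7*U
((d(4, 6)*(-18))*26 - 23817)*(y(Z(-12)) + 16952) = (((2 + 6²)*(-18))*26 - 23817)*(7*(-12) + 16952) = (((2 + 36)*(-18))*26 - 23817)*(-84 + 16952) = ((38*(-18))*26 - 23817)*16868 = (-684*26 - 23817)*16868 = (-17784 - 23817)*16868 = -41601*16868 = -701725668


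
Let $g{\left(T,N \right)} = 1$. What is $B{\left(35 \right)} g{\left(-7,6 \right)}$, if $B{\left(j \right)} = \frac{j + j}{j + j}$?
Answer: $1$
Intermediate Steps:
$B{\left(j \right)} = 1$ ($B{\left(j \right)} = \frac{2 j}{2 j} = 2 j \frac{1}{2 j} = 1$)
$B{\left(35 \right)} g{\left(-7,6 \right)} = 1 \cdot 1 = 1$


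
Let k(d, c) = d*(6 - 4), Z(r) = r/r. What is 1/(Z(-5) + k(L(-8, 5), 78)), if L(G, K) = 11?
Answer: 1/23 ≈ 0.043478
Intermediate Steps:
Z(r) = 1
k(d, c) = 2*d (k(d, c) = d*2 = 2*d)
1/(Z(-5) + k(L(-8, 5), 78)) = 1/(1 + 2*11) = 1/(1 + 22) = 1/23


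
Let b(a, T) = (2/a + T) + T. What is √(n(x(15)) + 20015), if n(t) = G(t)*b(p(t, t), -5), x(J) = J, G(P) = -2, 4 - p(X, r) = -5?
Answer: √180311/3 ≈ 141.54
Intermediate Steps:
p(X, r) = 9 (p(X, r) = 4 - 1*(-5) = 4 + 5 = 9)
b(a, T) = 2*T + 2/a (b(a, T) = (T + 2/a) + T = 2*T + 2/a)
n(t) = 176/9 (n(t) = -2*(2*(-5) + 2/9) = -2*(-10 + 2*(⅑)) = -2*(-10 + 2/9) = -2*(-88/9) = 176/9)
√(n(x(15)) + 20015) = √(176/9 + 20015) = √(180311/9) = √180311/3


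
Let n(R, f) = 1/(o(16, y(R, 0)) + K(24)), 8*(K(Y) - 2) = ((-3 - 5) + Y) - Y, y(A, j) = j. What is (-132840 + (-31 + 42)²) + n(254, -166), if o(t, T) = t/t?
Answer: -265437/2 ≈ -1.3272e+5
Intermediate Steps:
o(t, T) = 1
K(Y) = 1 (K(Y) = 2 + (((-3 - 5) + Y) - Y)/8 = 2 + ((-8 + Y) - Y)/8 = 2 + (⅛)*(-8) = 2 - 1 = 1)
n(R, f) = ½ (n(R, f) = 1/(1 + 1) = 1/2 = ½)
(-132840 + (-31 + 42)²) + n(254, -166) = (-132840 + (-31 + 42)²) + ½ = (-132840 + 11²) + ½ = (-132840 + 121) + ½ = -132719 + ½ = -265437/2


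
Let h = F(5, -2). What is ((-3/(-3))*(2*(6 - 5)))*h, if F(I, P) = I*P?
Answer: -20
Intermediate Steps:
h = -10 (h = 5*(-2) = -10)
((-3/(-3))*(2*(6 - 5)))*h = ((-3/(-3))*(2*(6 - 5)))*(-10) = ((-3*(-⅓))*(2*1))*(-10) = (1*2)*(-10) = 2*(-10) = -20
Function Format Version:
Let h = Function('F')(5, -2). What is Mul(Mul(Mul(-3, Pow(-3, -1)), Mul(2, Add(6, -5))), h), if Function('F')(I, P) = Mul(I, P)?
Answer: -20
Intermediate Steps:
h = -10 (h = Mul(5, -2) = -10)
Mul(Mul(Mul(-3, Pow(-3, -1)), Mul(2, Add(6, -5))), h) = Mul(Mul(Mul(-3, Pow(-3, -1)), Mul(2, Add(6, -5))), -10) = Mul(Mul(Mul(-3, Rational(-1, 3)), Mul(2, 1)), -10) = Mul(Mul(1, 2), -10) = Mul(2, -10) = -20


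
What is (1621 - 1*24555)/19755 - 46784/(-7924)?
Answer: 185622226/39134655 ≈ 4.7432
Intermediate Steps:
(1621 - 1*24555)/19755 - 46784/(-7924) = (1621 - 24555)*(1/19755) - 46784*(-1/7924) = -22934*1/19755 + 11696/1981 = -22934/19755 + 11696/1981 = 185622226/39134655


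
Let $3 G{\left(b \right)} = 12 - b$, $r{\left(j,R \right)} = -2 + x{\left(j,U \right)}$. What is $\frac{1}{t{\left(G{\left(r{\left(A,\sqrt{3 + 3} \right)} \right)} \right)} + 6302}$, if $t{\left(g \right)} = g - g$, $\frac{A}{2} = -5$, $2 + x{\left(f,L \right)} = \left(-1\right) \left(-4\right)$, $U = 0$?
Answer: $\frac{1}{6302} \approx 0.00015868$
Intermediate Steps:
$x{\left(f,L \right)} = 2$ ($x{\left(f,L \right)} = -2 - -4 = -2 + 4 = 2$)
$A = -10$ ($A = 2 \left(-5\right) = -10$)
$r{\left(j,R \right)} = 0$ ($r{\left(j,R \right)} = -2 + 2 = 0$)
$G{\left(b \right)} = 4 - \frac{b}{3}$ ($G{\left(b \right)} = \frac{12 - b}{3} = 4 - \frac{b}{3}$)
$t{\left(g \right)} = 0$
$\frac{1}{t{\left(G{\left(r{\left(A,\sqrt{3 + 3} \right)} \right)} \right)} + 6302} = \frac{1}{0 + 6302} = \frac{1}{6302}$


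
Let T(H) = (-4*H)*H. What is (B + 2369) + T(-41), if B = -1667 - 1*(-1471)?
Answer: -4551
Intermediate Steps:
T(H) = -4*H²
B = -196 (B = -1667 + 1471 = -196)
(B + 2369) + T(-41) = (-196 + 2369) - 4*(-41)² = 2173 - 4*1681 = 2173 - 6724 = -4551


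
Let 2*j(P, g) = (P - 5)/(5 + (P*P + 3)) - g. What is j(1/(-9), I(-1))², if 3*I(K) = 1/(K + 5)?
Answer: 31550689/242611776 ≈ 0.13005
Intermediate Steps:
I(K) = 1/(3*(5 + K)) (I(K) = 1/(3*(K + 5)) = 1/(3*(5 + K)))
j(P, g) = -g/2 + (-5 + P)/(2*(8 + P²)) (j(P, g) = ((P - 5)/(5 + (P*P + 3)) - g)/2 = ((-5 + P)/(5 + (P² + 3)) - g)/2 = ((-5 + P)/(5 + (3 + P²)) - g)/2 = ((-5 + P)/(8 + P²) - g)/2 = (-g + (-5 + P)/(8 + P²))/2 = -g/2 + (-5 + P)/(2*(8 + P²)))
j(1/(-9), I(-1))² = ((-5 + 1/(-9) - 8/(3*(5 - 1)) - 1/(3*(5 - 1))*(1/(-9))²)/(2*(8 + (1/(-9))²)))² = ((-5 - ⅑ - 8/(3*4) - (⅓)/4*(-⅑)²)/(2*(8 + (-⅑)²)))² = ((-5 - ⅑ - 8/(3*4) - 1*(⅓)*(¼)*1/81)/(2*(8 + 1/81)))² = ((-5 - ⅑ - 8*1/12 - 1*1/12*1/81)/(2*(649/81)))² = ((½)*(81/649)*(-5 - ⅑ - ⅔ - 1/972))² = ((½)*(81/649)*(-5617/972))² = (-5617/15576)² = 31550689/242611776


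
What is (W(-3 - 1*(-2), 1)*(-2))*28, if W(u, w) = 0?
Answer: 0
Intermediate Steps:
(W(-3 - 1*(-2), 1)*(-2))*28 = (0*(-2))*28 = 0*28 = 0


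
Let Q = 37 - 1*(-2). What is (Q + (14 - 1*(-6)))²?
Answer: 3481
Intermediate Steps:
Q = 39 (Q = 37 + 2 = 39)
(Q + (14 - 1*(-6)))² = (39 + (14 - 1*(-6)))² = (39 + (14 + 6))² = (39 + 20)² = 59² = 3481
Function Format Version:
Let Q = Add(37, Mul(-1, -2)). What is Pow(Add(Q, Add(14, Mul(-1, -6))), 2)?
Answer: 3481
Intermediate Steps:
Q = 39 (Q = Add(37, 2) = 39)
Pow(Add(Q, Add(14, Mul(-1, -6))), 2) = Pow(Add(39, Add(14, Mul(-1, -6))), 2) = Pow(Add(39, Add(14, 6)), 2) = Pow(Add(39, 20), 2) = Pow(59, 2) = 3481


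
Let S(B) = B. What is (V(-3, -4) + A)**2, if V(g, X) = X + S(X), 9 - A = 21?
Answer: 400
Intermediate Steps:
A = -12 (A = 9 - 1*21 = 9 - 21 = -12)
V(g, X) = 2*X (V(g, X) = X + X = 2*X)
(V(-3, -4) + A)**2 = (2*(-4) - 12)**2 = (-8 - 12)**2 = (-20)**2 = 400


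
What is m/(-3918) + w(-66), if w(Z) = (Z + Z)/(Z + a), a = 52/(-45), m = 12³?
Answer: 1504242/986683 ≈ 1.5245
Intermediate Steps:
m = 1728
a = -52/45 (a = 52*(-1/45) = -52/45 ≈ -1.1556)
w(Z) = 2*Z/(-52/45 + Z) (w(Z) = (Z + Z)/(Z - 52/45) = (2*Z)/(-52/45 + Z) = 2*Z/(-52/45 + Z))
m/(-3918) + w(-66) = 1728/(-3918) + 90*(-66)/(-52 + 45*(-66)) = 1728*(-1/3918) + 90*(-66)/(-52 - 2970) = -288/653 + 90*(-66)/(-3022) = -288/653 + 90*(-66)*(-1/3022) = -288/653 + 2970/1511 = 1504242/986683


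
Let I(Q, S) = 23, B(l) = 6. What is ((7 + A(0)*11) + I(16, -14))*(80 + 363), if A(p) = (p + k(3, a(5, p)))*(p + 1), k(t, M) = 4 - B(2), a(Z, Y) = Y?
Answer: 3544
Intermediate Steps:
k(t, M) = -2 (k(t, M) = 4 - 1*6 = 4 - 6 = -2)
A(p) = (1 + p)*(-2 + p) (A(p) = (p - 2)*(p + 1) = (-2 + p)*(1 + p) = (1 + p)*(-2 + p))
((7 + A(0)*11) + I(16, -14))*(80 + 363) = ((7 + (-2 + 0² - 1*0)*11) + 23)*(80 + 363) = ((7 + (-2 + 0 + 0)*11) + 23)*443 = ((7 - 2*11) + 23)*443 = ((7 - 22) + 23)*443 = (-15 + 23)*443 = 8*443 = 3544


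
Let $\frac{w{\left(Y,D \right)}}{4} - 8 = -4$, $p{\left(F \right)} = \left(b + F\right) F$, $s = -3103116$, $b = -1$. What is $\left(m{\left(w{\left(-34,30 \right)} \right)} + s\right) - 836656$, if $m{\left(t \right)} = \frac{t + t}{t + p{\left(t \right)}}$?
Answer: $- \frac{31518175}{8} \approx -3.9398 \cdot 10^{6}$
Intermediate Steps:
$p{\left(F \right)} = F \left(-1 + F\right)$ ($p{\left(F \right)} = \left(-1 + F\right) F = F \left(-1 + F\right)$)
$w{\left(Y,D \right)} = 16$ ($w{\left(Y,D \right)} = 32 + 4 \left(-4\right) = 32 - 16 = 16$)
$m{\left(t \right)} = \frac{2 t}{t + t \left(-1 + t\right)}$ ($m{\left(t \right)} = \frac{t + t}{t + t \left(-1 + t\right)} = \frac{2 t}{t + t \left(-1 + t\right)}$)
$\left(m{\left(w{\left(-34,30 \right)} \right)} + s\right) - 836656 = \left(\frac{2}{16} - 3103116\right) - 836656 = \left(2 \cdot \frac{1}{16} - 3103116\right) - 836656 = \left(\frac{1}{8} - 3103116\right) - 836656 = - \frac{24824927}{8} - 836656 = - \frac{31518175}{8}$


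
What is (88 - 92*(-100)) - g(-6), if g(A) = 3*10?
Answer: 9258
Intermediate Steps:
g(A) = 30
(88 - 92*(-100)) - g(-6) = (88 - 92*(-100)) - 1*30 = (88 + 9200) - 30 = 9288 - 30 = 9258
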